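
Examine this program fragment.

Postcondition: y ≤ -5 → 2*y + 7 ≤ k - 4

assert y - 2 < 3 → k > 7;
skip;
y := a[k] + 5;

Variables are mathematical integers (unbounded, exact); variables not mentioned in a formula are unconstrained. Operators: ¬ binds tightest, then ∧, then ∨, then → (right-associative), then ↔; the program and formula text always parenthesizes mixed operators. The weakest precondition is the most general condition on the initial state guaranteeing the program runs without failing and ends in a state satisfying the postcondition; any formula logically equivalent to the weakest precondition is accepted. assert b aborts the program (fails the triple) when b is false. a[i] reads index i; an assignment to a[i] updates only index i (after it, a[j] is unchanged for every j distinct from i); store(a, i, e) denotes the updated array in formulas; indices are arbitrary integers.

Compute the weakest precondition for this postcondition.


Working backward. After the program, the postcondition y ≤ -5 → 2*y + 7 ≤ k - 4 must hold; in canonical form it is y ≤ -5 → 2*y ≤ k - 11.
Before y := a[k] + 5: a[k] ≤ -10 → 2*a[k] ≤ k - 21
Before skip: a[k] ≤ -10 → 2*a[k] ≤ k - 21
Before assert y - 2 < 3 → k > 7: (y < 5 → k > 7) ∧ (a[k] ≤ -10 → 2*a[k] ≤ k - 21)
Answer: WP = (y < 5 → k > 7) ∧ (a[k] ≤ -10 → 2*a[k] ≤ k - 21)


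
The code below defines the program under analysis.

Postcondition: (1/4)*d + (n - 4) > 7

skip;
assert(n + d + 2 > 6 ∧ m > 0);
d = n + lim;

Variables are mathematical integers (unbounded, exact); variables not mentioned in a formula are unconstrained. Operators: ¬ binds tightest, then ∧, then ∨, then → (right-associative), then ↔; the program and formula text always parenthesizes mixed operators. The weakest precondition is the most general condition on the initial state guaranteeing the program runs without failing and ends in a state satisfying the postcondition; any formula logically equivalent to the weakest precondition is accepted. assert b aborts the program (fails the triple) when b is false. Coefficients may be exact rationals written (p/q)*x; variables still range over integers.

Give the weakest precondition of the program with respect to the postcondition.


Working backward. After the program, the postcondition (1/4)*d + (n - 4) > 7 must hold; in canonical form it is (1/4)*d + n > 11.
Before d := n + lim: (1/4)*lim + (5/4)*n > 11
Before assert n + d + 2 > 6 ∧ m > 0: d + n > 4 ∧ m > 0 ∧ (1/4)*lim + (5/4)*n > 11
Before skip: d + n > 4 ∧ m > 0 ∧ (1/4)*lim + (5/4)*n > 11
Answer: WP = d + n > 4 ∧ m > 0 ∧ (1/4)*lim + (5/4)*n > 11


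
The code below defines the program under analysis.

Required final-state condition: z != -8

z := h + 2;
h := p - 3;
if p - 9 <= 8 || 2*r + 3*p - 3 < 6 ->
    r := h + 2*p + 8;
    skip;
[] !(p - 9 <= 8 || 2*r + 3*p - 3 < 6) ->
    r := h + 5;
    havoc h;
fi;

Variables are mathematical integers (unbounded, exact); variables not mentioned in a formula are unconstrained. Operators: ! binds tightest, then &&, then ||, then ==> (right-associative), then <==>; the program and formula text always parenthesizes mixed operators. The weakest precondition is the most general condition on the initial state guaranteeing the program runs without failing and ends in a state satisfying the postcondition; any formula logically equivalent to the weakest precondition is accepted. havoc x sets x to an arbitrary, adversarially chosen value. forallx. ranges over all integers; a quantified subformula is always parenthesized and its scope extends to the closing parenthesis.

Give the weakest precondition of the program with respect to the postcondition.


Working backward. After the program, z != -8 must hold.
Then branch requires z != -8; else branch requires z != -8.
Before the if: ((p <= 17 || 3*p + 2*r < 9) ==> z != -8) && ((!(p <= 17 || 3*p + 2*r < 9)) ==> z != -8)
Before h := p - 3: ((p <= 17 || 3*p + 2*r < 9) ==> z != -8) && ((!(p <= 17 || 3*p + 2*r < 9)) ==> z != -8)
Before z := h + 2: ((p <= 17 || 3*p + 2*r < 9) ==> h != -10) && ((!(p <= 17 || 3*p + 2*r < 9)) ==> h != -10)
Answer: WP = ((p <= 17 || 3*p + 2*r < 9) ==> h != -10) && ((!(p <= 17 || 3*p + 2*r < 9)) ==> h != -10)


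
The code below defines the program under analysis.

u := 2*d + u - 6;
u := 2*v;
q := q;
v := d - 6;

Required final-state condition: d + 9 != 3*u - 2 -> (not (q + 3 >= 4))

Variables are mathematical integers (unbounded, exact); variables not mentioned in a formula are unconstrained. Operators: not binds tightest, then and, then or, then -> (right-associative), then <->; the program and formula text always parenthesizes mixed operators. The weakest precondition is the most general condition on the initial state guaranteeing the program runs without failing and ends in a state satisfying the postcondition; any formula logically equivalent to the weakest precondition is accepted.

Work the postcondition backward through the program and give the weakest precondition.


Working backward. After the program, the postcondition d + 9 != 3*u - 2 -> (not (q + 3 >= 4)) must hold; in canonical form it is d != 3*u - 11 -> (not (q >= 1)).
Before v := d - 6: d != 3*u - 11 -> (not (q >= 1))
Before q := q: d != 3*u - 11 -> (not (q >= 1))
Before u := 2*v: d != 6*v - 11 -> (not (q >= 1))
Before u := 2*d + u - 6: d != 6*v - 11 -> (not (q >= 1))
Answer: WP = d != 6*v - 11 -> (not (q >= 1))


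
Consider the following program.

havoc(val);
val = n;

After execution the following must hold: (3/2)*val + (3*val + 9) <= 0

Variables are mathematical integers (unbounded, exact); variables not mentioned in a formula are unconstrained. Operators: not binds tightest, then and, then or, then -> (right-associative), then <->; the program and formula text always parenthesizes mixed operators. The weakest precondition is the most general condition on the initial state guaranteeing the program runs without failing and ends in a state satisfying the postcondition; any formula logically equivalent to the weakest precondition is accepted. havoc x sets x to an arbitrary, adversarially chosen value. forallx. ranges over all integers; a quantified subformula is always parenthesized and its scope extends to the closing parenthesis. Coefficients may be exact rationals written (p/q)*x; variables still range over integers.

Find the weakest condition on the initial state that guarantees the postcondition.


Working backward. After the program, the postcondition (3/2)*val + (3*val + 9) <= 0 must hold; in canonical form it is (9/2)*val <= -9.
Before val := n: (9/2)*n <= -9
Before havoc val: (9/2)*n <= -9
Answer: WP = (9/2)*n <= -9


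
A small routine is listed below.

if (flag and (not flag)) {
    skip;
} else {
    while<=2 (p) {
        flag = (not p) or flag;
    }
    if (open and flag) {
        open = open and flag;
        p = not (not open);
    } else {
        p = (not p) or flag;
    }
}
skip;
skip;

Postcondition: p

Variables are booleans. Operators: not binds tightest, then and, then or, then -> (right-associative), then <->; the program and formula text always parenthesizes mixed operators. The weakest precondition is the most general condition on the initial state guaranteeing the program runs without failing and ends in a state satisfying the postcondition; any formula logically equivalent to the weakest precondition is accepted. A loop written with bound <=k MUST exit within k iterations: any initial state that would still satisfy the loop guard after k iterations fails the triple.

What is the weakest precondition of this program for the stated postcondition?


Working backward. After the program, p must hold.
Before skip: p
Before skip: p
Then branch requires p; else branch requires (p -> ((p -> ((not p) and ((not (open and ((not p) or flag))) -> ((not p) or flag)))) and ((not p) -> ((not (open and ((not p) or flag))) -> ((not p) or flag))))) and ((not p) -> ((not (open and flag)) -> ((not p) or flag))).
Before the if: (p -> ((p -> ((not p) and ((not (open and ((not p) or flag))) -> ((not p) or flag)))) and ((not p) -> ((not (open and ((not p) or flag))) -> ((not p) or flag))))) and ((not p) -> ((not (open and flag)) -> ((not p) or flag)))
Answer: WP = (p -> ((p -> ((not p) and ((not (open and ((not p) or flag))) -> ((not p) or flag)))) and ((not p) -> ((not (open and ((not p) or flag))) -> ((not p) or flag))))) and ((not p) -> ((not (open and flag)) -> ((not p) or flag)))


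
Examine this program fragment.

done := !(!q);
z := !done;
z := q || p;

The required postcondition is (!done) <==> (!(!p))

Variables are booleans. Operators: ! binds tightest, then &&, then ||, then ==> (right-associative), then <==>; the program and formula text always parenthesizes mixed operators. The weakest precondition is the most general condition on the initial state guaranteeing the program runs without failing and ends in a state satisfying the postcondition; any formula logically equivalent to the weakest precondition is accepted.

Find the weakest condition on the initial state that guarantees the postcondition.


Working backward. After the program, the postcondition (!done) <==> (!(!p)) must hold; in canonical form it is (!done) <==> p.
Before z := q || p: (!done) <==> p
Before z := !done: (!done) <==> p
Before done := !(!q): (!q) <==> p
Answer: WP = (!q) <==> p


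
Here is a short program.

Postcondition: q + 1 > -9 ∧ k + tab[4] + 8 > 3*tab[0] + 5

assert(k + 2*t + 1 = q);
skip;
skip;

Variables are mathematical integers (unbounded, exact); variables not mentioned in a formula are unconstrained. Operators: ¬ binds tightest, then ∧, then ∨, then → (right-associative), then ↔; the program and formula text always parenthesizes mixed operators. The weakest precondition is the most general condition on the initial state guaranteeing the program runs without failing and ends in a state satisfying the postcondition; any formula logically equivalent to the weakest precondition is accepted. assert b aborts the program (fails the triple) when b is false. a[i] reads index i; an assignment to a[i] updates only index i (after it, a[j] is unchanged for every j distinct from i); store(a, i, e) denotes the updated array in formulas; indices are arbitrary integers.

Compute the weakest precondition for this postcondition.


Working backward. After the program, the postcondition q + 1 > -9 ∧ k + tab[4] + 8 > 3*tab[0] + 5 must hold; in canonical form it is q > -10 ∧ tab[4] + k > 3*tab[0] - 3.
Before skip: q > -10 ∧ tab[4] + k > 3*tab[0] - 3
Before skip: q > -10 ∧ tab[4] + k > 3*tab[0] - 3
Before assert k + 2*t + 1 = q: k + 2*t = q - 1 ∧ q > -10 ∧ tab[4] + k > 3*tab[0] - 3
Answer: WP = k + 2*t = q - 1 ∧ q > -10 ∧ tab[4] + k > 3*tab[0] - 3


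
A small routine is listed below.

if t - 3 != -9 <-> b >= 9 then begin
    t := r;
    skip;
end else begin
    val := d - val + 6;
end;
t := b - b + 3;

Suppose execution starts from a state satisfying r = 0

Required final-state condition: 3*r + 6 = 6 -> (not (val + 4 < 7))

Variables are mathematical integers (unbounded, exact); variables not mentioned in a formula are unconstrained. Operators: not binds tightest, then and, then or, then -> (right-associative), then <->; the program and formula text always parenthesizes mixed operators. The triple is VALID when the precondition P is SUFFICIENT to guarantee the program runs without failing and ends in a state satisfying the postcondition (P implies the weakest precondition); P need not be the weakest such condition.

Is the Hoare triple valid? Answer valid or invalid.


Working backward. After the program, the postcondition 3*r + 6 = 6 -> (not (val + 4 < 7)) must hold; in canonical form it is 3*r = 0 -> (not (val < 3)).
Before t := b - b + 3: 3*r = 0 -> (not (val < 3))
Then branch requires 3*r = 0 -> (not (val < 3)); else branch requires 3*r = 0 -> (not (d < val - 3)).
Before the if: ((t != -6 <-> b >= 9) -> (3*r = 0 -> (not (val < 3)))) and ((not (t != -6 <-> b >= 9)) -> (3*r = 0 -> (not (d < val - 3))))
The weakest precondition is ((t != -6 <-> b >= 9) -> (3*r = 0 -> (not (val < 3)))) and ((not (t != -6 <-> b >= 9)) -> (3*r = 0 -> (not (d < val - 3)))).
Check whether r = 0 implies it.
Countermodel: at the initial state b = 8, d = -2, r = 0, t = -6, val = 2, the precondition holds but the weakest precondition fails.
Answer: invalid


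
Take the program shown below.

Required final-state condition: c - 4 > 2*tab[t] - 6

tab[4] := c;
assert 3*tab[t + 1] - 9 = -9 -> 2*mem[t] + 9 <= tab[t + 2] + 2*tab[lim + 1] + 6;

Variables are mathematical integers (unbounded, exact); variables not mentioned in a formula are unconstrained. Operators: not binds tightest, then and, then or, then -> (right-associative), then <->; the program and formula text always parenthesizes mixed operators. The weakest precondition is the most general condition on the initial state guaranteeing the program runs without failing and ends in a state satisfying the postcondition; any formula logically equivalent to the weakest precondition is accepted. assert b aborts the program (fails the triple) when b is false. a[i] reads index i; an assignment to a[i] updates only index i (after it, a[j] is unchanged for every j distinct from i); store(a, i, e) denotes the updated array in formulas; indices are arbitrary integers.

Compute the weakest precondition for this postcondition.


Working backward. After the program, the postcondition c - 4 > 2*tab[t] - 6 must hold; in canonical form it is c > 2*tab[t] - 2.
Before assert 3*tab[t + 1] - 9 = -9 -> 2*mem[t] + 9 <= tab[t + 2] + 2*tab[lim + 1] + 6: (3*tab[t + 1] = 0 -> 2*mem[t] <= 2*tab[lim + 1] + tab[t + 2] - 3) and c > 2*tab[t] - 2
Before tab[4] := c: (3*store(tab, 4, c)[t + 1] = 0 -> 2*mem[t] <= 2*store(tab, 4, c)[lim + 1] + store(tab, 4, c)[t + 2] - 3) and c > 2*store(tab, 4, c)[t] - 2
Answer: WP = (3*store(tab, 4, c)[t + 1] = 0 -> 2*mem[t] <= 2*store(tab, 4, c)[lim + 1] + store(tab, 4, c)[t + 2] - 3) and c > 2*store(tab, 4, c)[t] - 2


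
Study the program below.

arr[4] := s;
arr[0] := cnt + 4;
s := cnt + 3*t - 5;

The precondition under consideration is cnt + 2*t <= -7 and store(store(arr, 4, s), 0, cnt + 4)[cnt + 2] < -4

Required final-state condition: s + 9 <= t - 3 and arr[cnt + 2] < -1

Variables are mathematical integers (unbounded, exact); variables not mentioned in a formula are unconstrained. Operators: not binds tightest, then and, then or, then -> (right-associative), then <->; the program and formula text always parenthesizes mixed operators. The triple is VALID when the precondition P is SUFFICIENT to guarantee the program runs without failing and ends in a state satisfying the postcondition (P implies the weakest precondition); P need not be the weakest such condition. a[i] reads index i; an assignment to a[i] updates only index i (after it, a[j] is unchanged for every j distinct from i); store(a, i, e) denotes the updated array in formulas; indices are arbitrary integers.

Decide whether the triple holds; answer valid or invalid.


Working backward. After the program, the postcondition s + 9 <= t - 3 and arr[cnt + 2] < -1 must hold; in canonical form it is s <= t - 12 and arr[cnt + 2] < -1.
Before s := cnt + 3*t - 5: cnt + 2*t <= -7 and arr[cnt + 2] < -1
Before arr[0] := cnt + 4: cnt + 2*t <= -7 and store(arr, 0, cnt + 4)[cnt + 2] < -1
Before arr[4] := s: cnt + 2*t <= -7 and store(store(arr, 4, s), 0, cnt + 4)[cnt + 2] < -1
The weakest precondition is cnt + 2*t <= -7 and store(store(arr, 4, s), 0, cnt + 4)[cnt + 2] < -1.
Check whether cnt + 2*t <= -7 and store(store(arr, 4, s), 0, cnt + 4)[cnt + 2] < -4 implies it.
Every state satisfying the precondition satisfies the weakest precondition: the implication holds.
Answer: valid


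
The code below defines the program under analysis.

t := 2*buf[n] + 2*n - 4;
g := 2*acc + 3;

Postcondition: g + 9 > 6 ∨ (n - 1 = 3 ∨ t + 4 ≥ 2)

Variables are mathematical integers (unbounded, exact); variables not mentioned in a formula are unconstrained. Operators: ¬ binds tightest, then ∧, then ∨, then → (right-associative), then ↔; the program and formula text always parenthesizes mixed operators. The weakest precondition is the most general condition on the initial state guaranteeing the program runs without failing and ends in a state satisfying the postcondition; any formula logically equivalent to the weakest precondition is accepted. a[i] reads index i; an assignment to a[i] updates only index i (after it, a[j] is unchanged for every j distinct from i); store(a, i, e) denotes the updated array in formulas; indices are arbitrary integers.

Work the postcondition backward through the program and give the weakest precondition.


Working backward. After the program, the postcondition g + 9 > 6 ∨ (n - 1 = 3 ∨ t + 4 ≥ 2) must hold; in canonical form it is g > -3 ∨ n = 4 ∨ t ≥ -2.
Before g := 2*acc + 3: 2*acc > -6 ∨ n = 4 ∨ t ≥ -2
Before t := 2*buf[n] + 2*n - 4: 2*acc > -6 ∨ n = 4 ∨ 2*buf[n] + 2*n ≥ 2
Answer: WP = 2*acc > -6 ∨ n = 4 ∨ 2*buf[n] + 2*n ≥ 2


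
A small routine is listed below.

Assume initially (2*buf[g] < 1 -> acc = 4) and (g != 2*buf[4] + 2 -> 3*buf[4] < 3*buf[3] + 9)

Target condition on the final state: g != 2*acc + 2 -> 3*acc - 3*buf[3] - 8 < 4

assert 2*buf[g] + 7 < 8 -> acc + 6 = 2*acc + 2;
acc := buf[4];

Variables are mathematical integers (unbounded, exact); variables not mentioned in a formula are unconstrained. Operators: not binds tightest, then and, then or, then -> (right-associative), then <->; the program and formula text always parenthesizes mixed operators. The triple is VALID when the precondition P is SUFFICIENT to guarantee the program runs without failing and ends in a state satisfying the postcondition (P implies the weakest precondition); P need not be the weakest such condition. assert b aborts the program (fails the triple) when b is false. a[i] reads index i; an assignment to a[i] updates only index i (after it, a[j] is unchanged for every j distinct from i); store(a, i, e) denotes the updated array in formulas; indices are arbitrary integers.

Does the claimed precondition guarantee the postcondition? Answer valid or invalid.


Working backward. After the program, the postcondition g != 2*acc + 2 -> 3*acc - 3*buf[3] - 8 < 4 must hold; in canonical form it is g != 2*acc + 2 -> 3*acc < 3*buf[3] + 12.
Before acc := buf[4]: g != 2*buf[4] + 2 -> 3*buf[4] < 3*buf[3] + 12
Before assert 2*buf[g] + 7 < 8 -> acc + 6 = 2*acc + 2: (2*buf[g] < 1 -> acc = 4) and (g != 2*buf[4] + 2 -> 3*buf[4] < 3*buf[3] + 12)
The weakest precondition is (2*buf[g] < 1 -> acc = 4) and (g != 2*buf[4] + 2 -> 3*buf[4] < 3*buf[3] + 12).
Check whether (2*buf[g] < 1 -> acc = 4) and (g != 2*buf[4] + 2 -> 3*buf[4] < 3*buf[3] + 9) implies it.
Every state satisfying the precondition satisfies the weakest precondition: the implication holds.
Answer: valid


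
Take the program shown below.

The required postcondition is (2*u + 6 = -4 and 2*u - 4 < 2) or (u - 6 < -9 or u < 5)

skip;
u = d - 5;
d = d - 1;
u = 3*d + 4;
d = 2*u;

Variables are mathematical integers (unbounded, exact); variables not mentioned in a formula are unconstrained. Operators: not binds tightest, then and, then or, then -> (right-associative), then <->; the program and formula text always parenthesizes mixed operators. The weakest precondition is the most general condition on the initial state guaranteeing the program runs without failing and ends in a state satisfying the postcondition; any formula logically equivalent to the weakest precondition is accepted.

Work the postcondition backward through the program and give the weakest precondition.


Working backward. After the program, the postcondition (2*u + 6 = -4 and 2*u - 4 < 2) or (u - 6 < -9 or u < 5) must hold; in canonical form it is (2*u = -10 and 2*u < 6) or u < -3 or u < 5.
Before d := 2*u: (2*u = -10 and 2*u < 6) or u < -3 or u < 5
Before u := 3*d + 4: (6*d = -18 and 6*d < -2) or 3*d < -7 or 3*d < 1
Before d := d - 1: (6*d = -12 and 6*d < 4) or 3*d < -4 or 3*d < 4
Before u := d - 5: (6*d = -12 and 6*d < 4) or 3*d < -4 or 3*d < 4
Before skip: (6*d = -12 and 6*d < 4) or 3*d < -4 or 3*d < 4
Answer: WP = (6*d = -12 and 6*d < 4) or 3*d < -4 or 3*d < 4


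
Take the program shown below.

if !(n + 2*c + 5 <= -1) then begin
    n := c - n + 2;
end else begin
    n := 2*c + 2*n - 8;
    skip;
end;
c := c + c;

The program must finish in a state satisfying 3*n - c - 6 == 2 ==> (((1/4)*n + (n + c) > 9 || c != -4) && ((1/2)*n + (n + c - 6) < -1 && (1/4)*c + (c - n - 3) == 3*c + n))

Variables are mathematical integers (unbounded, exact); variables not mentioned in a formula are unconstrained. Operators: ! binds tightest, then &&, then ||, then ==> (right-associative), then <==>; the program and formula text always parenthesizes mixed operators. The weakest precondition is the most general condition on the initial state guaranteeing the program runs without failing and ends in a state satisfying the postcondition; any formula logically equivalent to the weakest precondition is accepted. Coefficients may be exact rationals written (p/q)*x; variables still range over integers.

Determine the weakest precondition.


Working backward. After the program, the postcondition 3*n - c - 6 == 2 ==> (((1/4)*n + (n + c) > 9 || c != -4) && ((1/2)*n + (n + c - 6) < -1 && (1/4)*c + (c - n - 3) == 3*c + n)) must hold; in canonical form it is 3*n == c + 8 ==> ((c + (5/4)*n > 9 || c != -4) && c + (3/2)*n < 5 && (7/4)*c + 2*n == -3).
Before c := c + c: 3*n == 2*c + 8 ==> ((2*c + (5/4)*n > 9 || 2*c != -4) && 2*c + (3/2)*n < 5 && (7/2)*c + 2*n == -3)
Then branch requires c == 3*n + 2 ==> (((13/4)*c > (5/4)*n + 13/2 || 2*c != -4) && (7/2)*c < (3/2)*n + 2 && (11/2)*c == 2*n - 7); else branch requires 4*c + 6*n == 32 ==> (((9/2)*c + (5/2)*n > 19 || 2*c != -4) && 5*c + 3*n < 17 && (15/2)*c + 4*n == 13).
Before the if: ((!(2*c + n <= -6)) ==> (c == 3*n + 2 ==> (((13/4)*c > (5/4)*n + 13/2 || 2*c != -4) && (7/2)*c < (3/2)*n + 2 && (11/2)*c == 2*n - 7))) && (2*c + n <= -6 ==> (4*c + 6*n == 32 ==> (((9/2)*c + (5/2)*n > 19 || 2*c != -4) && 5*c + 3*n < 17 && (15/2)*c + 4*n == 13)))
Answer: WP = ((!(2*c + n <= -6)) ==> (c == 3*n + 2 ==> (((13/4)*c > (5/4)*n + 13/2 || 2*c != -4) && (7/2)*c < (3/2)*n + 2 && (11/2)*c == 2*n - 7))) && (2*c + n <= -6 ==> (4*c + 6*n == 32 ==> (((9/2)*c + (5/2)*n > 19 || 2*c != -4) && 5*c + 3*n < 17 && (15/2)*c + 4*n == 13)))


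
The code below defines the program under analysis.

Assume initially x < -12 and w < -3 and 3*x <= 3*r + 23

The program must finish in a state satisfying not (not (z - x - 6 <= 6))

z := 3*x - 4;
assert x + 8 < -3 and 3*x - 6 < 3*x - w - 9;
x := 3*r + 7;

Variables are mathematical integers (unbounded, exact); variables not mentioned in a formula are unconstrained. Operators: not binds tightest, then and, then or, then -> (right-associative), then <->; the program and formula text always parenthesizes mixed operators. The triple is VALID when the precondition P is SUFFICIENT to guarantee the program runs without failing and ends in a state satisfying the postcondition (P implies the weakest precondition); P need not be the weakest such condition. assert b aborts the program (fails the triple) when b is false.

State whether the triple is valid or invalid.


Working backward. After the program, the postcondition not (not (z - x - 6 <= 6)) must hold; in canonical form it is z <= x + 12.
Before x := 3*r + 7: z <= 3*r + 19
Before assert x + 8 < -3 and 3*x - 6 < 3*x - w - 9: x < -11 and w < -3 and z <= 3*r + 19
Before z := 3*x - 4: x < -11 and w < -3 and 3*x <= 3*r + 23
The weakest precondition is x < -11 and w < -3 and 3*x <= 3*r + 23.
Check whether x < -12 and w < -3 and 3*x <= 3*r + 23 implies it.
Every state satisfying the precondition satisfies the weakest precondition: the implication holds.
Answer: valid


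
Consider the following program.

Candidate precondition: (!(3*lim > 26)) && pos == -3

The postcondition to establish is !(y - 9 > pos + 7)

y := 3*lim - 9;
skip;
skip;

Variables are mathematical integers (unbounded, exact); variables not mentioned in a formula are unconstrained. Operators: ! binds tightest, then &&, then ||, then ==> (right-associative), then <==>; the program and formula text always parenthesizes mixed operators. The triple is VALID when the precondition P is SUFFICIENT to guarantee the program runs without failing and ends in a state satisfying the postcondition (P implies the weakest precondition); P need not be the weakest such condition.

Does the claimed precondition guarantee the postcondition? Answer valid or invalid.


Working backward. After the program, the postcondition !(y - 9 > pos + 7) must hold; in canonical form it is !(y > pos + 16).
Before skip: !(y > pos + 16)
Before skip: !(y > pos + 16)
Before y := 3*lim - 9: !(3*lim > pos + 25)
The weakest precondition is !(3*lim > pos + 25).
Check whether (!(3*lim > 26)) && pos == -3 implies it.
Countermodel: at the initial state lim = 8, pos = -3, the precondition holds but the weakest precondition fails.
Answer: invalid


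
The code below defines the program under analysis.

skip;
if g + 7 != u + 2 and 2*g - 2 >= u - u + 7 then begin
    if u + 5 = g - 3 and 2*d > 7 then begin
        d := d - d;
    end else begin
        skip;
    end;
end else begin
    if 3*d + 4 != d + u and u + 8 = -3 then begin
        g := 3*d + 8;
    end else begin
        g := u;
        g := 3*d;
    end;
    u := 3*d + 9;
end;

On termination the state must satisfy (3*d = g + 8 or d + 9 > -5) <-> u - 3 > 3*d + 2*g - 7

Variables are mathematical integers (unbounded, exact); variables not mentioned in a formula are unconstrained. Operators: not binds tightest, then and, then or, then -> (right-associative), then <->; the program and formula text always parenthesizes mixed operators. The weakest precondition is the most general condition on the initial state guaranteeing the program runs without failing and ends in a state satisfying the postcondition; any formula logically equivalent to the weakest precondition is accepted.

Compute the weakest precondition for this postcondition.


Working backward. After the program, the postcondition (3*d = g + 8 or d + 9 > -5) <-> u - 3 > 3*d + 2*g - 7 must hold; in canonical form it is (3*d = g + 8 or d > -14) <-> u > 3*d + 2*g - 4.
Then branch requires ((u = g - 8 and 2*d > 7) -> u > 2*g - 4) and ((not (u = g - 8 and 2*d > 7)) -> ((3*d = g + 8 or d > -14) <-> u > 3*d + 2*g - 4)); else branch requires ((2*d != u - 4 and u = -11) -> (d > -14 <-> 6*d < -3)) and ((not (2*d != u - 4 and u = -11)) -> (d > -14 <-> 6*d < 13)).
Before the if: ((g != u - 5 and 2*g >= 9) -> (((u = g - 8 and 2*d > 7) -> u > 2*g - 4) and ((not (u = g - 8 and 2*d > 7)) -> ((3*d = g + 8 or d > -14) <-> u > 3*d + 2*g - 4)))) and ((not (g != u - 5 and 2*g >= 9)) -> (((2*d != u - 4 and u = -11) -> (d > -14 <-> 6*d < -3)) and ((not (2*d != u - 4 and u = -11)) -> (d > -14 <-> 6*d < 13))))
Before skip: ((g != u - 5 and 2*g >= 9) -> (((u = g - 8 and 2*d > 7) -> u > 2*g - 4) and ((not (u = g - 8 and 2*d > 7)) -> ((3*d = g + 8 or d > -14) <-> u > 3*d + 2*g - 4)))) and ((not (g != u - 5 and 2*g >= 9)) -> (((2*d != u - 4 and u = -11) -> (d > -14 <-> 6*d < -3)) and ((not (2*d != u - 4 and u = -11)) -> (d > -14 <-> 6*d < 13))))
Answer: WP = ((g != u - 5 and 2*g >= 9) -> (((u = g - 8 and 2*d > 7) -> u > 2*g - 4) and ((not (u = g - 8 and 2*d > 7)) -> ((3*d = g + 8 or d > -14) <-> u > 3*d + 2*g - 4)))) and ((not (g != u - 5 and 2*g >= 9)) -> (((2*d != u - 4 and u = -11) -> (d > -14 <-> 6*d < -3)) and ((not (2*d != u - 4 and u = -11)) -> (d > -14 <-> 6*d < 13))))


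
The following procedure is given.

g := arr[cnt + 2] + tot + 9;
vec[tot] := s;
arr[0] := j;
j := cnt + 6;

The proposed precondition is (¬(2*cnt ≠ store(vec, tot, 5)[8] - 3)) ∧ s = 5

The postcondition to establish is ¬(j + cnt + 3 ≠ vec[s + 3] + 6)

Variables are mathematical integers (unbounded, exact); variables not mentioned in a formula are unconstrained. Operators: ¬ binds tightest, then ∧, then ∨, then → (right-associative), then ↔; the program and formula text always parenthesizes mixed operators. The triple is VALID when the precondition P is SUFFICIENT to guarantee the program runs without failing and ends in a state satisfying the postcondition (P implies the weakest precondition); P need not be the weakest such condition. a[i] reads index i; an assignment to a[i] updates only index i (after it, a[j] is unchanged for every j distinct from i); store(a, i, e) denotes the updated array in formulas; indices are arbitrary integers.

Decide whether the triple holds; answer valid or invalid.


Working backward. After the program, the postcondition ¬(j + cnt + 3 ≠ vec[s + 3] + 6) must hold; in canonical form it is ¬(cnt + j ≠ vec[s + 3] + 3).
Before j := cnt + 6: ¬(2*cnt ≠ vec[s + 3] - 3)
Before arr[0] := j: ¬(2*cnt ≠ vec[s + 3] - 3)
Before vec[tot] := s: ¬(2*cnt ≠ store(vec, tot, s)[s + 3] - 3)
Before g := arr[cnt + 2] + tot + 9: ¬(2*cnt ≠ store(vec, tot, s)[s + 3] - 3)
The weakest precondition is ¬(2*cnt ≠ store(vec, tot, s)[s + 3] - 3).
Check whether (¬(2*cnt ≠ store(vec, tot, 5)[8] - 3)) ∧ s = 5 implies it.
Every state satisfying the precondition satisfies the weakest precondition: the implication holds.
Answer: valid


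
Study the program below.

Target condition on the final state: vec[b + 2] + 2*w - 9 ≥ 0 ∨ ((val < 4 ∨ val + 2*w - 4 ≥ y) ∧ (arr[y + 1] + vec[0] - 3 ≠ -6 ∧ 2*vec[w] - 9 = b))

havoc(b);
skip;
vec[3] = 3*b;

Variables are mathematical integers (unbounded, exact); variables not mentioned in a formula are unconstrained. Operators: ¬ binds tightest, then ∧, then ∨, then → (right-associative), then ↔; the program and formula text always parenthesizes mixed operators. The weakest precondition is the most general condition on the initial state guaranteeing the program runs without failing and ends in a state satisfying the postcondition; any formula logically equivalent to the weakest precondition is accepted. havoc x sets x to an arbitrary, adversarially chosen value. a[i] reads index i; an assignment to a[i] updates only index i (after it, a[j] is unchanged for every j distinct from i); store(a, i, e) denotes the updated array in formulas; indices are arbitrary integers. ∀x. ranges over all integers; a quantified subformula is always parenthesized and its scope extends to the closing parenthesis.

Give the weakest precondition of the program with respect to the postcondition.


Working backward. After the program, the postcondition vec[b + 2] + 2*w - 9 ≥ 0 ∨ ((val < 4 ∨ val + 2*w - 4 ≥ y) ∧ (arr[y + 1] + vec[0] - 3 ≠ -6 ∧ 2*vec[w] - 9 = b)) must hold; in canonical form it is vec[b + 2] + 2*w ≥ 9 ∨ ((val < 4 ∨ val + 2*w ≥ y + 4) ∧ arr[y + 1] + vec[0] ≠ -3 ∧ 2*vec[w] = b + 9).
Before vec[3] := 3*b: store(vec, 3, 3*b)[b + 2] + 2*w ≥ 9 ∨ ((val < 4 ∨ val + 2*w ≥ y + 4) ∧ arr[y + 1] + vec[0] ≠ -3 ∧ 2*store(vec, 3, 3*b)[w] = b + 9)
Before skip: store(vec, 3, 3*b)[b + 2] + 2*w ≥ 9 ∨ ((val < 4 ∨ val + 2*w ≥ y + 4) ∧ arr[y + 1] + vec[0] ≠ -3 ∧ 2*store(vec, 3, 3*b)[w] = b + 9)
Before havoc b: ∀b_1. (store(vec, 3, 3*b_1)[b_1 + 2] + 2*w ≥ 9 ∨ ((val < 4 ∨ val + 2*w ≥ y + 4) ∧ arr[y + 1] + vec[0] ≠ -3 ∧ 2*store(vec, 3, 3*b_1)[w] = b_1 + 9))
Answer: WP = ∀b_1. (store(vec, 3, 3*b_1)[b_1 + 2] + 2*w ≥ 9 ∨ ((val < 4 ∨ val + 2*w ≥ y + 4) ∧ arr[y + 1] + vec[0] ≠ -3 ∧ 2*store(vec, 3, 3*b_1)[w] = b_1 + 9))


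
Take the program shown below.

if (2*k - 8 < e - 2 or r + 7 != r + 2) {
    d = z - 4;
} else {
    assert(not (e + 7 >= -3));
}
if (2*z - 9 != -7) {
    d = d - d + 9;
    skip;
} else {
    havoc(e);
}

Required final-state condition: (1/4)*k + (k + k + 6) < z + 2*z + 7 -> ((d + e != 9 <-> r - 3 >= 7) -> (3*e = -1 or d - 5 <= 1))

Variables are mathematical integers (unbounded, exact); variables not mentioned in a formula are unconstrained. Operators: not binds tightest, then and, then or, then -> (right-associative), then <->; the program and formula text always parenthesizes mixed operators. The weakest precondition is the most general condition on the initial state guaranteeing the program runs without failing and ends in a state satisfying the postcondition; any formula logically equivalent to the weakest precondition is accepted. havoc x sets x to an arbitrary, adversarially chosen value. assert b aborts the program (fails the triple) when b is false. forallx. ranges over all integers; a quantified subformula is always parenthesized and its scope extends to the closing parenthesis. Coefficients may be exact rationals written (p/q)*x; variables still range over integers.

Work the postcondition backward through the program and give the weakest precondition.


Working backward. After the program, the postcondition (1/4)*k + (k + k + 6) < z + 2*z + 7 -> ((d + e != 9 <-> r - 3 >= 7) -> (3*e = -1 or d - 5 <= 1)) must hold; in canonical form it is (9/4)*k < 3*z + 1 -> ((d + e != 9 <-> r >= 10) -> (3*e = -1 or d <= 6)).
Then branch requires (9/4)*k < 3*z + 1 -> ((e != 0 <-> r >= 10) -> 3*e = -1); else branch requires forall e_1. ((9/4)*k < 3*z + 1 -> ((d + e_1 != 9 <-> r >= 10) -> (3*e_1 = -1 or d <= 6))).
Before the if: (2*z != 2 -> ((9/4)*k < 3*z + 1 -> ((e != 0 <-> r >= 10) -> 3*e = -1))) and ((not (2*z != 2)) -> (forall e_1. ((9/4)*k < 3*z + 1 -> ((d + e_1 != 9 <-> r >= 10) -> (3*e_1 = -1 or d <= 6)))))
Then branch requires (2*z != 2 -> ((9/4)*k < 3*z + 1 -> ((e != 0 <-> r >= 10) -> 3*e = -1))) and ((not (2*z != 2)) -> (forall e_1. ((9/4)*k < 3*z + 1 -> ((e_1 + z != 13 <-> r >= 10) -> (3*e_1 = -1 or z <= 10))))); else branch requires (not (e >= -10)) and (2*z != 2 -> ((9/4)*k < 3*z + 1 -> ((e != 0 <-> r >= 10) -> 3*e = -1))) and ((not (2*z != 2)) -> (forall e_1. ((9/4)*k < 3*z + 1 -> ((d + e_1 != 9 <-> r >= 10) -> (3*e_1 = -1 or d <= 6))))).
Before the if: (2*z != 2 -> ((9/4)*k < 3*z + 1 -> ((e != 0 <-> r >= 10) -> 3*e = -1))) and ((not (2*z != 2)) -> (forall e_1. ((9/4)*k < 3*z + 1 -> ((e_1 + z != 13 <-> r >= 10) -> (3*e_1 = -1 or z <= 10)))))
Answer: WP = (2*z != 2 -> ((9/4)*k < 3*z + 1 -> ((e != 0 <-> r >= 10) -> 3*e = -1))) and ((not (2*z != 2)) -> (forall e_1. ((9/4)*k < 3*z + 1 -> ((e_1 + z != 13 <-> r >= 10) -> (3*e_1 = -1 or z <= 10)))))


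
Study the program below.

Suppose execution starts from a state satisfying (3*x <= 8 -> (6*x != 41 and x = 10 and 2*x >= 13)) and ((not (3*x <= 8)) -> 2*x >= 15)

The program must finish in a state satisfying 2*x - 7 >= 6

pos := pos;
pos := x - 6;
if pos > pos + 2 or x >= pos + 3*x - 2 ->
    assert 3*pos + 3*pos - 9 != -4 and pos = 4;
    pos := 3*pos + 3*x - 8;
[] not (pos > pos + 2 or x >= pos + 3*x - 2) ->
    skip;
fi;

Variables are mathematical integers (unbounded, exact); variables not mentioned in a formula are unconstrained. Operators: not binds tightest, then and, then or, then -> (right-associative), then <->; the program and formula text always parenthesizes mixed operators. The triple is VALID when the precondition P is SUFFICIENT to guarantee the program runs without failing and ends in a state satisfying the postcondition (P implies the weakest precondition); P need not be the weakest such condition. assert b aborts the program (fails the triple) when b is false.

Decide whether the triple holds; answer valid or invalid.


Working backward. After the program, the postcondition 2*x - 7 >= 6 must hold; in canonical form it is 2*x >= 13.
Then branch requires 6*pos != 5 and pos = 4 and 2*x >= 13; else branch requires 2*x >= 13.
Before the if: (pos + 2*x <= 2 -> (6*pos != 5 and pos = 4 and 2*x >= 13)) and ((not (pos + 2*x <= 2)) -> 2*x >= 13)
Before pos := x - 6: (3*x <= 8 -> (6*x != 41 and x = 10 and 2*x >= 13)) and ((not (3*x <= 8)) -> 2*x >= 13)
Before pos := pos: (3*x <= 8 -> (6*x != 41 and x = 10 and 2*x >= 13)) and ((not (3*x <= 8)) -> 2*x >= 13)
The weakest precondition is (3*x <= 8 -> (6*x != 41 and x = 10 and 2*x >= 13)) and ((not (3*x <= 8)) -> 2*x >= 13).
Check whether (3*x <= 8 -> (6*x != 41 and x = 10 and 2*x >= 13)) and ((not (3*x <= 8)) -> 2*x >= 15) implies it.
Every state satisfying the precondition satisfies the weakest precondition: the implication holds.
Answer: valid


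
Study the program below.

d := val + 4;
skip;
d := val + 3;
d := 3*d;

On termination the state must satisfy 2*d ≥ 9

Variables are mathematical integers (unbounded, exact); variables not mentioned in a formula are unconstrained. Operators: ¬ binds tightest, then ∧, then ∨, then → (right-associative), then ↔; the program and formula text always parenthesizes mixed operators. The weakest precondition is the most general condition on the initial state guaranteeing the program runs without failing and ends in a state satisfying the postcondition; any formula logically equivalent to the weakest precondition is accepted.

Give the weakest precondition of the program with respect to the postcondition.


Working backward. After the program, 2*d ≥ 9 must hold.
Before d := 3*d: 6*d ≥ 9
Before d := val + 3: 6*val ≥ -9
Before skip: 6*val ≥ -9
Before d := val + 4: 6*val ≥ -9
Answer: WP = 6*val ≥ -9


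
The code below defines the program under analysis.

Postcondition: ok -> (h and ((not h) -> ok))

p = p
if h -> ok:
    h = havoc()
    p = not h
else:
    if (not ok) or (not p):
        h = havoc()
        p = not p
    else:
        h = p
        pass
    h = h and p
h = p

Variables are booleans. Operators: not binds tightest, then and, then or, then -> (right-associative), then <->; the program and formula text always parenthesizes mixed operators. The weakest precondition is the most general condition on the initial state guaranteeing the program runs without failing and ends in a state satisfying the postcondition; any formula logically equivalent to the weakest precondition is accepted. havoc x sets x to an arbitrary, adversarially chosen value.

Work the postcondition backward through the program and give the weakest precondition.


Working backward. After the program, ok -> (h and ((not h) -> ok)) must hold.
Before h := p: ok -> (p and ((not p) -> ok))
Then branch requires not ok; else branch requires (((not ok) or (not p)) -> (ok -> ((not p) and (p -> ok)))) and ((not ((not ok) or (not p))) -> (ok -> (p and ((not p) -> ok)))).
Before the if: ((h -> ok) -> (not ok)) and ((not (h -> ok)) -> ((((not ok) or (not p)) -> (ok -> ((not p) and (p -> ok)))) and ((not ((not ok) or (not p))) -> (ok -> (p and ((not p) -> ok))))))
Before p := p: ((h -> ok) -> (not ok)) and ((not (h -> ok)) -> ((((not ok) or (not p)) -> (ok -> ((not p) and (p -> ok)))) and ((not ((not ok) or (not p))) -> (ok -> (p and ((not p) -> ok))))))
Answer: WP = ((h -> ok) -> (not ok)) and ((not (h -> ok)) -> ((((not ok) or (not p)) -> (ok -> ((not p) and (p -> ok)))) and ((not ((not ok) or (not p))) -> (ok -> (p and ((not p) -> ok))))))


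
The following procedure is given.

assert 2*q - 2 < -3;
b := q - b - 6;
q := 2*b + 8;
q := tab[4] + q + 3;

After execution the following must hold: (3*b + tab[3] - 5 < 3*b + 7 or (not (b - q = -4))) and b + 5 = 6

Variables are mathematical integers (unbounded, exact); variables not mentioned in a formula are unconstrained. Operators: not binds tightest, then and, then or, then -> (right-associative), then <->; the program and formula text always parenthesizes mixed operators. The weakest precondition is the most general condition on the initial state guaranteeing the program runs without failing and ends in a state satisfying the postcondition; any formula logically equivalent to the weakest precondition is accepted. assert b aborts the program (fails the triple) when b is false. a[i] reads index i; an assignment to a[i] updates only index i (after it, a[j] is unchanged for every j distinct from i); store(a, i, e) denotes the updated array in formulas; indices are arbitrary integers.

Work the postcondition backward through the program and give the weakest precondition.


Working backward. After the program, the postcondition (3*b + tab[3] - 5 < 3*b + 7 or (not (b - q = -4))) and b + 5 = 6 must hold; in canonical form it is (tab[3] < 12 or (not (b = q - 4))) and b = 1.
Before q := tab[4] + q + 3: (tab[3] < 12 or (not (b = tab[4] + q - 1))) and b = 1
Before q := 2*b + 8: (tab[3] < 12 or (not (tab[4] + b = -7))) and b = 1
Before b := q - b - 6: (tab[3] < 12 or (not (tab[4] + q = b - 1))) and q = b + 7
Before assert 2*q - 2 < -3: 2*q < -1 and (tab[3] < 12 or (not (tab[4] + q = b - 1))) and q = b + 7
Answer: WP = 2*q < -1 and (tab[3] < 12 or (not (tab[4] + q = b - 1))) and q = b + 7
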